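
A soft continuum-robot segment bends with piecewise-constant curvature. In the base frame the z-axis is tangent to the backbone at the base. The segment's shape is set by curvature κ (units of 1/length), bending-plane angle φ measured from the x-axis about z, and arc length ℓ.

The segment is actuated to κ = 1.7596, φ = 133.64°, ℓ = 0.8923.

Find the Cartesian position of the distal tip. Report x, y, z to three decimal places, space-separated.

-0.392 0.411 0.568

θ = κ·ℓ = 1.7596 × 0.8923 = 1.57009 rad
ρ = (1 − cos θ)/κ = (1 − 0.00071)/1.7596 = 0.56791
z = sin θ / κ = 1.00000/1.7596 = 0.56831
x = ρ cos φ = 0.56791 × cos(133.64°) = -0.39193
y = ρ sin φ = 0.56791 × sin(133.64°) = 0.41099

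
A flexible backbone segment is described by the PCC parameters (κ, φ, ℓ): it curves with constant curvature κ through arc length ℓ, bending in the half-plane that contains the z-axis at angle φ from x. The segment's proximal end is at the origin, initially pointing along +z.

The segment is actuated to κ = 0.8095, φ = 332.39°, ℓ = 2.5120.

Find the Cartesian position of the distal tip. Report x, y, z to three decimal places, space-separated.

1.583 -0.828 1.105

θ = κ·ℓ = 0.8095 × 2.5120 = 2.03346 rad
ρ = (1 − cos θ)/κ = (1 − -0.44634)/0.8095 = 1.78670
z = sin θ / κ = 0.89487/0.8095 = 1.10545
x = ρ cos φ = 1.78670 × cos(332.39°) = 1.58324
y = ρ sin φ = 1.78670 × sin(332.39°) = -0.82805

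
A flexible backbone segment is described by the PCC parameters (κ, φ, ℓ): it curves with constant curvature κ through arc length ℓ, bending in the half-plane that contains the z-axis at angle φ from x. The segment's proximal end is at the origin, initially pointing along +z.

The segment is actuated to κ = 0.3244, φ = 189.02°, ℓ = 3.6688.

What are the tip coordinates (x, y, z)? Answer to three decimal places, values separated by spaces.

-1.913 -0.304 2.862

θ = κ·ℓ = 0.3244 × 3.6688 = 1.19016 rad
ρ = (1 − cos θ)/κ = (1 − 0.37151)/0.3244 = 1.93738
z = sin θ / κ = 0.92843/0.3244 = 2.86199
x = ρ cos φ = 1.93738 × cos(189.02°) = -1.91343
y = ρ sin φ = 1.93738 × sin(189.02°) = -0.30374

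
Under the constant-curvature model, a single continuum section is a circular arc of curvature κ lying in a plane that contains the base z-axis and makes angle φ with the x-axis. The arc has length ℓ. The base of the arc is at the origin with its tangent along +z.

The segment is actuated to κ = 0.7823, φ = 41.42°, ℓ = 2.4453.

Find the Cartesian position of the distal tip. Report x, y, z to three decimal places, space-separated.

1.280 1.129 1.204

θ = κ·ℓ = 0.7823 × 2.4453 = 1.91296 rad
ρ = (1 − cos θ)/κ = (1 − -0.33552)/0.7823 = 1.70718
z = sin θ / κ = 0.94203/0.7823 = 1.20418
x = ρ cos φ = 1.70718 × cos(41.42°) = 1.28018
y = ρ sin φ = 1.70718 × sin(41.42°) = 1.12942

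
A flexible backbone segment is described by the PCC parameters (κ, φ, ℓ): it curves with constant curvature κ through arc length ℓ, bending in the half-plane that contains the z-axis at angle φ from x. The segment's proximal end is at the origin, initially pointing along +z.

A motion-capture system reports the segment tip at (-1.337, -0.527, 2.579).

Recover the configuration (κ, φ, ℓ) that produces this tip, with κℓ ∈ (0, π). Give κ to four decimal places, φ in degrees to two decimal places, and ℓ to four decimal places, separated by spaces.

0.3297 201.51 3.0835

ρ = √(x²+y²) = √(-1.337² + -0.527²) = 1.43711
φ = atan2(y, x) mod 360° = atan2(-0.527, -1.337) = 201.5127°
|p|² = ρ² + z² = 1.43711² + 2.579² = 8.71654
κ = 2ρ / |p|² = 2×1.43711 / 8.71654 = 0.32974
θ = 2·atan2(ρ, z) = 2·atan2(1.43711, 2.579) = 1.01677 rad
ℓ = θ/κ = 1.01677/0.32974 = 3.08350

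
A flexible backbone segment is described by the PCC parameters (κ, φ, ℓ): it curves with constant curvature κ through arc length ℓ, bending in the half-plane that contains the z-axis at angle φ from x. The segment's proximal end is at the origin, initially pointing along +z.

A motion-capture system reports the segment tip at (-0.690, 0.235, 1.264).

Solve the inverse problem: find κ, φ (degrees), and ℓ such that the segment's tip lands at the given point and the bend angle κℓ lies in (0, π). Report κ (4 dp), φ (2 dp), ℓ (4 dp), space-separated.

0.6847 161.19 1.5278

ρ = √(x²+y²) = √(-0.690² + 0.235²) = 0.72892
φ = atan2(y, x) mod 360° = atan2(0.235, -0.690) = 161.1922°
|p|² = ρ² + z² = 0.72892² + 1.264² = 2.12902
κ = 2ρ / |p|² = 2×0.72892 / 2.12902 = 0.68475
θ = 2·atan2(ρ, z) = 2·atan2(0.72892, 1.264) = 1.04619 rad
ℓ = θ/κ = 1.04619/0.68475 = 1.52785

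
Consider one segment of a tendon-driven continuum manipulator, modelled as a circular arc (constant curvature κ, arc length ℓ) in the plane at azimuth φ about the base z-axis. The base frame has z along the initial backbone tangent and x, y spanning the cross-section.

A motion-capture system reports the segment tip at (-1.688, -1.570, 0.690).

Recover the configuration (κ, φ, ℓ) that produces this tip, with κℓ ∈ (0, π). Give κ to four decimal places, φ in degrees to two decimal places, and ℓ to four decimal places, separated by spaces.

0.7962 222.93 3.2150

ρ = √(x²+y²) = √(-1.688² + -1.570²) = 2.30526
φ = atan2(y, x) mod 360° = atan2(-1.570, -1.688) = 222.9257°
|p|² = ρ² + z² = 2.30526² + 0.690² = 5.79034
κ = 2ρ / |p|² = 2×2.30526 / 5.79034 = 0.79624
θ = 2·atan2(ρ, z) = 2·atan2(2.30526, 0.690) = 2.55994 rad
ℓ = θ/κ = 2.55994/0.79624 = 3.21501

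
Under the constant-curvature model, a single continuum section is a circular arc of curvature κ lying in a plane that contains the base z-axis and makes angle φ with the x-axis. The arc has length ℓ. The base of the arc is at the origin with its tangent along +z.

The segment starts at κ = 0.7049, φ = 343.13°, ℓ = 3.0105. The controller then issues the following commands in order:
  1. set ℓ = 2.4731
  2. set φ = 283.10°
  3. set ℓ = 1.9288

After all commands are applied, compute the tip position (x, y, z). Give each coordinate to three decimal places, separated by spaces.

initial: κ=0.7049, φ=343.13°, ℓ=3.0105
cmd 1: set ℓ=2.4731 → (κ,φ,ℓ)=(0.7049,343.13°,2.4731) → tip=(1.5906,-0.4824,1.3976)
cmd 2: set φ=283.10° → (κ,φ,ℓ)=(0.7049,283.10°,2.4731) → tip=(0.3767,-1.6189,1.3976)
cmd 3: set ℓ=1.9288 → (κ,φ,ℓ)=(0.7049,283.10°,1.9288) → tip=(0.2541,-1.0921,1.3871)

0.254 -1.092 1.387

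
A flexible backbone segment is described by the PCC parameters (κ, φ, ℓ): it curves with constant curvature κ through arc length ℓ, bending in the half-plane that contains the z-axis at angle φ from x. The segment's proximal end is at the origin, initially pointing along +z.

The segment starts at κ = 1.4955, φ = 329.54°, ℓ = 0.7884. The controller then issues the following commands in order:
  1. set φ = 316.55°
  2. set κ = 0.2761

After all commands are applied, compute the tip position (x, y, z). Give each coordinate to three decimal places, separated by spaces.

0.062 -0.059 0.782

initial: κ=1.4955, φ=329.54°, ℓ=0.7884
cmd 1: set φ=316.55° → (κ,φ,ℓ)=(1.4955,316.55°,0.7884) → tip=(0.3001,-0.2843,0.6180)
cmd 2: set κ=0.2761 → (κ,φ,ℓ)=(0.2761,316.55°,0.7884) → tip=(0.0620,-0.0588,0.7822)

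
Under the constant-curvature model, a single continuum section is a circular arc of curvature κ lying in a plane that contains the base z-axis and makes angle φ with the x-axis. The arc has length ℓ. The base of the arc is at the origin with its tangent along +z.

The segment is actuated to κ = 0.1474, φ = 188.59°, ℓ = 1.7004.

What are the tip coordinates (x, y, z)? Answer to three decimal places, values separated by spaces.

-0.210 -0.032 1.683

θ = κ·ℓ = 0.1474 × 1.7004 = 0.25064 rad
ρ = (1 − cos θ)/κ = (1 − 0.96875)/0.1474 = 0.21198
z = sin θ / κ = 0.24802/0.1474 = 1.68265
x = ρ cos φ = 0.21198 × cos(188.59°) = -0.20960
y = ρ sin φ = 0.21198 × sin(188.59°) = -0.03166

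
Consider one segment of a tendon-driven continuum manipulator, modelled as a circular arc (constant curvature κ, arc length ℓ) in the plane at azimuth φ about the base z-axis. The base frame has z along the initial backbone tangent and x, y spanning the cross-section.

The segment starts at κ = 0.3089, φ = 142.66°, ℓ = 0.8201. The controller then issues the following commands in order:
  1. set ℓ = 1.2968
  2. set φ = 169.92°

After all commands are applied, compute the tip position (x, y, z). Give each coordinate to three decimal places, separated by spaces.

-0.252 0.045 1.262

initial: κ=0.3089, φ=142.66°, ℓ=0.8201
cmd 1: set ℓ=1.2968 → (κ,φ,ℓ)=(0.3089,142.66°,1.2968) → tip=(-0.2038,0.1554,1.2624)
cmd 2: set φ=169.92° → (κ,φ,ℓ)=(0.3089,169.92°,1.2968) → tip=(-0.2523,0.0449,1.2624)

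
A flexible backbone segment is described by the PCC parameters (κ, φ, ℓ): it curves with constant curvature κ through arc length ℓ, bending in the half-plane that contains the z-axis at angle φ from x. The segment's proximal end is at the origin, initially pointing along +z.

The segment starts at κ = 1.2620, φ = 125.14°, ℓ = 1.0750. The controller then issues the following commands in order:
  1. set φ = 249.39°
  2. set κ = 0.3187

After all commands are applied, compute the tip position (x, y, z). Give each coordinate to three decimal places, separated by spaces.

-0.064 -0.171 1.054

initial: κ=1.2620, φ=125.14°, ℓ=1.0750
cmd 1: set φ=249.39° → (κ,φ,ℓ)=(1.2620,249.39°,1.0750) → tip=(-0.2197,-0.5841,0.7743)
cmd 2: set κ=0.3187 → (κ,φ,ℓ)=(0.3187,249.39°,1.0750) → tip=(-0.0642,-0.1707,1.0541)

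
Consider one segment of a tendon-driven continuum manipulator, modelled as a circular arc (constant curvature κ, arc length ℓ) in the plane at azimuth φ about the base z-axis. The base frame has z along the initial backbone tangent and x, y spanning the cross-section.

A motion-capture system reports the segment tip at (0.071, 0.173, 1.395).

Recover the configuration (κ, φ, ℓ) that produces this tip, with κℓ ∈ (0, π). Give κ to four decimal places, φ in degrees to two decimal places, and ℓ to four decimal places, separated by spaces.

ρ = √(x²+y²) = √(0.071² + 0.173²) = 0.18700
φ = atan2(y, x) mod 360° = atan2(0.173, 0.071) = 67.6865°
|p|² = ρ² + z² = 0.18700² + 1.395² = 1.98100
κ = 2ρ / |p|² = 2×0.18700 / 1.98100 = 0.18880
θ = 2·atan2(ρ, z) = 2·atan2(0.18700, 1.395) = 0.26652 rad
ℓ = θ/κ = 0.26652/0.18880 = 1.41165

0.1888 67.69 1.4117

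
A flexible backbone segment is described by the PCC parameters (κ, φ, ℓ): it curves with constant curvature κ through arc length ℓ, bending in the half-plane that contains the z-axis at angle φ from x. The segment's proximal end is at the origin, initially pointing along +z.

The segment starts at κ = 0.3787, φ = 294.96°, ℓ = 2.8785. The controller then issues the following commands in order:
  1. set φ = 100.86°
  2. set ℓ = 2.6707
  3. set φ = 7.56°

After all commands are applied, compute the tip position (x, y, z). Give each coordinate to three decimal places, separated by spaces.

initial: κ=0.3787, φ=294.96°, ℓ=2.8785
cmd 1: set φ=100.86° → (κ,φ,ℓ)=(0.3787,100.86°,2.8785) → tip=(-0.2675,1.3941,2.3413)
cmd 2: set ℓ=2.6707 → (κ,φ,ℓ)=(0.3787,100.86°,2.6707) → tip=(-0.2335,1.2171,2.2381)
cmd 3: set φ=7.56° → (κ,φ,ℓ)=(0.3787,7.56°,2.6707) → tip=(1.2285,0.1630,2.2381)

1.229 0.163 2.238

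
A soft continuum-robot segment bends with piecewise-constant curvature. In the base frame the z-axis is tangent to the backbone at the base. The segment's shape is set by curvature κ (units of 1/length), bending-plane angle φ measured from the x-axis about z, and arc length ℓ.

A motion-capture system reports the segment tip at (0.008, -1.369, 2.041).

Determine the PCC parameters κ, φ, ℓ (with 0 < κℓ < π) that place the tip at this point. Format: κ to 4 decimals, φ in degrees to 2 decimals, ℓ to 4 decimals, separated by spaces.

0.4533 270.33 2.6067

ρ = √(x²+y²) = √(0.008² + -1.369²) = 1.36902
φ = atan2(y, x) mod 360° = atan2(-1.369, 0.008) = 270.3348°
|p|² = ρ² + z² = 1.36902² + 2.041² = 6.03991
κ = 2ρ / |p|² = 2×1.36902 / 6.03991 = 0.45333
θ = 2·atan2(ρ, z) = 2·atan2(1.36902, 2.041) = 1.18166 rad
ℓ = θ/κ = 1.18166/0.45333 = 2.60665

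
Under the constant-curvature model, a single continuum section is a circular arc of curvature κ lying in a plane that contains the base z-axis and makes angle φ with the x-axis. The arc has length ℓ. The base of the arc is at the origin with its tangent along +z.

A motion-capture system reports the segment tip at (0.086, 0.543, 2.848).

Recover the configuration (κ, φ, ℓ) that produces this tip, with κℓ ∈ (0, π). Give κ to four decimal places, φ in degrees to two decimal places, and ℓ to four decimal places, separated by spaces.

0.1307 81.00 2.9182

ρ = √(x²+y²) = √(0.086² + 0.543²) = 0.54977
φ = atan2(y, x) mod 360° = atan2(0.543, 0.086) = 81.0003°
|p|² = ρ² + z² = 0.54977² + 2.848² = 8.41335
κ = 2ρ / |p|² = 2×0.54977 / 8.41335 = 0.13069
θ = 2·atan2(ρ, z) = 2·atan2(0.54977, 2.848) = 0.38138 rad
ℓ = θ/κ = 0.38138/0.13069 = 2.91823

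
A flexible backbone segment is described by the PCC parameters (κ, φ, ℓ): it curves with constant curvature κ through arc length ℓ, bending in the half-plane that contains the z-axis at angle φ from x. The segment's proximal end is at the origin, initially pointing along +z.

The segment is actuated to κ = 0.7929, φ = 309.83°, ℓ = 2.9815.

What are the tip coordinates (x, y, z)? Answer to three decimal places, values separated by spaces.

θ = κ·ℓ = 0.7929 × 2.9815 = 2.36403 rad
ρ = (1 − cos θ)/κ = (1 − -0.71263)/0.7929 = 2.15995
z = sin θ / κ = 0.70154/0.7929 = 0.88478
x = ρ cos φ = 2.15995 × cos(309.83°) = 1.38348
y = ρ sin φ = 2.15995 × sin(309.83°) = -1.65873

1.383 -1.659 0.885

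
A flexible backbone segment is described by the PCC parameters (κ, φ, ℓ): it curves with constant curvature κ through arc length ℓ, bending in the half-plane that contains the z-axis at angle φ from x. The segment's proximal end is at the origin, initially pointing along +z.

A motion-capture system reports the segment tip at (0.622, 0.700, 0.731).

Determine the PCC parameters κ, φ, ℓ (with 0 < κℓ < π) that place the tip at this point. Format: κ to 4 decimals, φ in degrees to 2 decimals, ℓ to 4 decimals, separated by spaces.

ρ = √(x²+y²) = √(0.622² + 0.700²) = 0.93642
φ = atan2(y, x) mod 360° = atan2(0.700, 0.622) = 48.3766°
|p|² = ρ² + z² = 0.93642² + 0.731² = 1.41124
κ = 2ρ / |p|² = 2×0.93642 / 1.41124 = 1.32708
θ = 2·atan2(ρ, z) = 2·atan2(0.93642, 0.731) = 1.81595 rad
ℓ = θ/κ = 1.81595/1.32708 = 1.36838

1.3271 48.38 1.3684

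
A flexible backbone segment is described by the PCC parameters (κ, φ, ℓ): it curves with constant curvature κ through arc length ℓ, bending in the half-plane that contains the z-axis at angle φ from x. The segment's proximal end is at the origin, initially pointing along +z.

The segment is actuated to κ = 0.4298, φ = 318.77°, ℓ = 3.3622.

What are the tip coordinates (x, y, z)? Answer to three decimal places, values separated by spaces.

1.530 -1.341 2.308

θ = κ·ℓ = 0.4298 × 3.3622 = 1.44507 rad
ρ = (1 − cos θ)/κ = (1 − 0.12539)/0.4298 = 2.03492
z = sin θ / κ = 0.99211/0.4298 = 2.30830
x = ρ cos φ = 2.03492 × cos(318.77°) = 1.53040
y = ρ sin φ = 2.03492 × sin(318.77°) = -1.34118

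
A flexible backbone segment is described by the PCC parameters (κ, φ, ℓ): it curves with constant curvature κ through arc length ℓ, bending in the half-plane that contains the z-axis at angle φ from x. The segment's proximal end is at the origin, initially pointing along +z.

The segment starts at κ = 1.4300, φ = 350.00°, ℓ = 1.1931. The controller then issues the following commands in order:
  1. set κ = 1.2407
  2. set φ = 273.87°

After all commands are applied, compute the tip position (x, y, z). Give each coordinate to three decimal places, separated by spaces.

0.049 -0.731 0.803

initial: κ=1.4300, φ=350.00°, ℓ=1.1931
cmd 1: set κ=1.2407 → (κ,φ,ℓ)=(1.2407,350.00°,1.1931) → tip=(0.7220,-0.1273,0.8027)
cmd 2: set φ=273.87° → (κ,φ,ℓ)=(1.2407,273.87°,1.1931) → tip=(0.0495,-0.7315,0.8027)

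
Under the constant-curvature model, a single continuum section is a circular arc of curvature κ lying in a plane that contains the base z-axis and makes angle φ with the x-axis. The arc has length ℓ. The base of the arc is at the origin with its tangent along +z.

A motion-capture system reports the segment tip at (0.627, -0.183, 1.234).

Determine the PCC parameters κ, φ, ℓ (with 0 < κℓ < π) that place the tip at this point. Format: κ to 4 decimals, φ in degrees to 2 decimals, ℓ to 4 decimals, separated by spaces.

ρ = √(x²+y²) = √(0.627² + -0.183²) = 0.65316
φ = atan2(y, x) mod 360° = atan2(-0.183, 0.627) = 343.7293°
|p|² = ρ² + z² = 0.65316² + 1.234² = 1.94937
κ = 2ρ / |p|² = 2×0.65316 / 1.94937 = 0.67012
θ = 2·atan2(ρ, z) = 2·atan2(0.65316, 1.234) = 0.97363 rad
ℓ = θ/κ = 0.97363/0.67012 = 1.45291

0.6701 343.73 1.4529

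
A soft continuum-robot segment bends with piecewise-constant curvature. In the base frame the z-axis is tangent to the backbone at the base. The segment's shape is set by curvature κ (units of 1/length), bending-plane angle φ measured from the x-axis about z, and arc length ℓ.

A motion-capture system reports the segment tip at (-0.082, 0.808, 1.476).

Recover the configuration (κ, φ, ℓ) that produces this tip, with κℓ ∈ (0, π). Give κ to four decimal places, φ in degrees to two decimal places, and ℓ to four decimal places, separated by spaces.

0.5723 95.79 1.7579

ρ = √(x²+y²) = √(-0.082² + 0.808²) = 0.81215
φ = atan2(y, x) mod 360° = atan2(0.808, -0.082) = 95.7948°
|p|² = ρ² + z² = 0.81215² + 1.476² = 2.83816
κ = 2ρ / |p|² = 2×0.81215 / 2.83816 = 0.57231
θ = 2·atan2(ρ, z) = 2·atan2(0.81215, 1.476) = 1.00605 rad
ℓ = θ/κ = 1.00605/0.57231 = 1.75789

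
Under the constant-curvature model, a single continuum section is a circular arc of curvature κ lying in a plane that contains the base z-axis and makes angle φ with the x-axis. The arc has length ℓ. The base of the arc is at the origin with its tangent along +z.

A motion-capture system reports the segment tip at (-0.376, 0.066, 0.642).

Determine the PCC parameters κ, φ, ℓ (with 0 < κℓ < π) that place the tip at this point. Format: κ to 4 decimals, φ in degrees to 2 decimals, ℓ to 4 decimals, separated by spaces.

1.3685 170.04 0.7840

ρ = √(x²+y²) = √(-0.376² + 0.066²) = 0.38175
φ = atan2(y, x) mod 360° = atan2(0.066, -0.376) = 170.0442°
|p|² = ρ² + z² = 0.38175² + 0.642² = 0.55790
κ = 2ρ / |p|² = 2×0.38175 / 0.55790 = 1.36853
θ = 2·atan2(ρ, z) = 2·atan2(0.38175, 0.642) = 1.07291 rad
ℓ = θ/κ = 1.07291/1.36853 = 0.78399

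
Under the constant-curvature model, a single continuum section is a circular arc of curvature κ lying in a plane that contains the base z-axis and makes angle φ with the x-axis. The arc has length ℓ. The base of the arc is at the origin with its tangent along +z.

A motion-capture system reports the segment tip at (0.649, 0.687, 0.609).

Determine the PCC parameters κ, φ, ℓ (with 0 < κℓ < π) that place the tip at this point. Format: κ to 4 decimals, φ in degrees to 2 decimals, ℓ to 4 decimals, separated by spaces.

ρ = √(x²+y²) = √(0.649² + 0.687²) = 0.94508
φ = atan2(y, x) mod 360° = atan2(0.687, 0.649) = 46.6292°
|p|² = ρ² + z² = 0.94508² + 0.609² = 1.26405
κ = 2ρ / |p|² = 2×0.94508 / 1.26405 = 1.49531
θ = 2·atan2(ρ, z) = 2·atan2(0.94508, 0.609) = 1.99675 rad
ℓ = θ/κ = 1.99675/1.49531 = 1.33534

1.4953 46.63 1.3353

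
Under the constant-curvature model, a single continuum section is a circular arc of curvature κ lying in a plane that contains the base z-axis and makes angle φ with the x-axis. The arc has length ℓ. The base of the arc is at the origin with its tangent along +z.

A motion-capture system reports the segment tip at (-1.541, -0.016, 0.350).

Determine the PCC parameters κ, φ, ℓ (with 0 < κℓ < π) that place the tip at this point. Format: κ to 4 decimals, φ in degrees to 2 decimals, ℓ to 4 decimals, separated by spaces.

ρ = √(x²+y²) = √(-1.541² + -0.016²) = 1.54108
φ = atan2(y, x) mod 360° = atan2(-0.016, -1.541) = 180.5949°
|p|² = ρ² + z² = 1.54108² + 0.350² = 2.49744
κ = 2ρ / |p|² = 2×1.54108 / 2.49744 = 1.23413
θ = 2·atan2(ρ, z) = 2·atan2(1.54108, 0.350) = 2.69494 rad
ℓ = θ/κ = 2.69494/1.23413 = 2.18368

1.2341 180.59 2.1837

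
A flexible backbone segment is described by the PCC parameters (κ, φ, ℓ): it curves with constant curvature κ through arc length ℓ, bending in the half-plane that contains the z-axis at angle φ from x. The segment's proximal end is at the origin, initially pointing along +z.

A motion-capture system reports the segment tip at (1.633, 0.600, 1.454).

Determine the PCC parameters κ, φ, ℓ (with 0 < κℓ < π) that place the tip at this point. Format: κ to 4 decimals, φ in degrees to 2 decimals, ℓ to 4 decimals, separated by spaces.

0.6768 20.17 2.5845

ρ = √(x²+y²) = √(1.633² + 0.600²) = 1.73974
φ = atan2(y, x) mod 360° = atan2(0.600, 1.633) = 20.1744°
|p|² = ρ² + z² = 1.73974² + 1.454² = 5.14080
κ = 2ρ / |p|² = 2×1.73974 / 5.14080 = 0.67683
θ = 2·atan2(ρ, z) = 2·atan2(1.73974, 1.454) = 1.74926 rad
ℓ = θ/κ = 1.74926/0.67683 = 2.58447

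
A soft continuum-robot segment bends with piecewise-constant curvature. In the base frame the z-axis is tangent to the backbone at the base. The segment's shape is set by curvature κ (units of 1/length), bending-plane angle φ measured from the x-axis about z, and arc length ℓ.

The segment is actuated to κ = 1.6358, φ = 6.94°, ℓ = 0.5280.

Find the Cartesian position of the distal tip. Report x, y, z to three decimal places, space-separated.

θ = κ·ℓ = 1.6358 × 0.5280 = 0.86370 rad
ρ = (1 − cos θ)/κ = (1 − 0.64963)/1.6358 = 0.21419
z = sin θ / κ = 0.76025/1.6358 = 0.46476
x = ρ cos φ = 0.21419 × cos(6.94°) = 0.21262
y = ρ sin φ = 0.21419 × sin(6.94°) = 0.02588

0.213 0.026 0.465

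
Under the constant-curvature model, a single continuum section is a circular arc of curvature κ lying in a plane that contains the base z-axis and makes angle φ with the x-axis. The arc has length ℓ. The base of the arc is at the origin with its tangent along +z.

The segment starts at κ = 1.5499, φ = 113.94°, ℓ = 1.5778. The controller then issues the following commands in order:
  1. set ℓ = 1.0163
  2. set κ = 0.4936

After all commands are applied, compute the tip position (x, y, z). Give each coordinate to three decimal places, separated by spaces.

initial: κ=1.5499, φ=113.94°, ℓ=1.5778
cmd 1: set ℓ=1.0163 → (κ,φ,ℓ)=(1.5499,113.94°,1.0163) → tip=(-0.2630,0.5923,0.6452)
cmd 2: set κ=0.4936 → (κ,φ,ℓ)=(0.4936,113.94°,1.0163) → tip=(-0.1013,0.2281,0.9742)

-0.101 0.228 0.974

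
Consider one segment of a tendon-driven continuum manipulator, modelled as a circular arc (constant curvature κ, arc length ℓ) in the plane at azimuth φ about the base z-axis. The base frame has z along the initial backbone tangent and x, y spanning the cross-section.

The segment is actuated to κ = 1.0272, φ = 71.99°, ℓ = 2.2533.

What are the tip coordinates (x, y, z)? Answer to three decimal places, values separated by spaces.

0.505 1.553 0.716

θ = κ·ℓ = 1.0272 × 2.2533 = 2.31459 rad
ρ = (1 − cos θ)/κ = (1 − -0.67708)/1.0272 = 1.63268
z = sin θ / κ = 0.73591/1.0272 = 0.71642
x = ρ cos φ = 1.63268 × cos(71.99°) = 0.50480
y = ρ sin φ = 1.63268 × sin(71.99°) = 1.55268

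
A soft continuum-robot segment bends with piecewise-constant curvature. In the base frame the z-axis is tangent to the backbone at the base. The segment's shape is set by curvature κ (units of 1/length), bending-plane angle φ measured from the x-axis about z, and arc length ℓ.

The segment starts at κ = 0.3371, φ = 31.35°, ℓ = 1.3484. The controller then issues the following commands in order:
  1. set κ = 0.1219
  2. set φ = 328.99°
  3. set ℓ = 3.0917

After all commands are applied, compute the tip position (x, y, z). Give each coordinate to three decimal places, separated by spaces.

initial: κ=0.3371, φ=31.35°, ℓ=1.3484
cmd 1: set κ=0.1219 → (κ,φ,ℓ)=(0.1219,31.35°,1.3484) → tip=(0.0944,0.0575,1.3423)
cmd 2: set φ=328.99° → (κ,φ,ℓ)=(0.1219,328.99°,1.3484) → tip=(0.0948,-0.0570,1.3423)
cmd 3: set ℓ=3.0917 → (κ,φ,ℓ)=(0.1219,328.99°,3.0917) → tip=(0.4934,-0.2966,3.0190)

0.493 -0.297 3.019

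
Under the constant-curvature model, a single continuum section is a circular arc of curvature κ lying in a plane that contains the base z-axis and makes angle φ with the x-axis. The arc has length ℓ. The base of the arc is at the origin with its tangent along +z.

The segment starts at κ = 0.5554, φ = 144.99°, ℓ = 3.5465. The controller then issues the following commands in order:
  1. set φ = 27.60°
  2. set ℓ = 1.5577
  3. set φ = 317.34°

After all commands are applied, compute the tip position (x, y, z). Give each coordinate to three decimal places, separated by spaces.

initial: κ=0.5554, φ=144.99°, ℓ=3.5465
cmd 1: set φ=27.60° → (κ,φ,ℓ)=(0.5554,27.60°,3.5465) → tip=(2.2154,1.1582,1.6591)
cmd 2: set ℓ=1.5577 → (κ,φ,ℓ)=(0.5554,27.60°,1.5577) → tip=(0.5608,0.2932,1.3705)
cmd 3: set φ=317.34° → (κ,φ,ℓ)=(0.5554,317.34°,1.5577) → tip=(0.4654,-0.4288,1.3705)

0.465 -0.429 1.371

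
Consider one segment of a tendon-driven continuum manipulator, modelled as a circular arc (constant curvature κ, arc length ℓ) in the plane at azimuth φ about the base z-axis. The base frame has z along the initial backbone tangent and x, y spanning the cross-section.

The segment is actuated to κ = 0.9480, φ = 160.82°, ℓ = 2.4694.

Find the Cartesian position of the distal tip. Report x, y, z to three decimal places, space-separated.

θ = κ·ℓ = 0.9480 × 2.4694 = 2.34099 rad
ρ = (1 − cos θ)/κ = (1 − -0.69628)/0.9480 = 1.78932
z = sin θ / κ = 0.71777/0.9480 = 0.75715
x = ρ cos φ = 1.78932 × cos(160.82°) = -1.69000
y = ρ sin φ = 1.78932 × sin(160.82°) = 0.58786

-1.690 0.588 0.757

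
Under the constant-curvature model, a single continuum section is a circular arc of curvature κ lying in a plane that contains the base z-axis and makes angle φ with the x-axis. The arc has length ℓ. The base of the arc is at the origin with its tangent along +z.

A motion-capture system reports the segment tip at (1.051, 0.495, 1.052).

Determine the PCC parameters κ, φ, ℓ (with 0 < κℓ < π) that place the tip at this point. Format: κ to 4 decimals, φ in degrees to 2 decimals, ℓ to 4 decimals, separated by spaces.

ρ = √(x²+y²) = √(1.051² + 0.495²) = 1.16173
φ = atan2(y, x) mod 360° = atan2(0.495, 1.051) = 25.2195°
|p|² = ρ² + z² = 1.16173² + 1.052² = 2.45633
κ = 2ρ / |p|² = 2×1.16173 / 2.45633 = 0.94591
θ = 2·atan2(ρ, z) = 2·atan2(1.16173, 1.052) = 1.66985 rad
ℓ = θ/κ = 1.66985/0.94591 = 1.76534

0.9459 25.22 1.7653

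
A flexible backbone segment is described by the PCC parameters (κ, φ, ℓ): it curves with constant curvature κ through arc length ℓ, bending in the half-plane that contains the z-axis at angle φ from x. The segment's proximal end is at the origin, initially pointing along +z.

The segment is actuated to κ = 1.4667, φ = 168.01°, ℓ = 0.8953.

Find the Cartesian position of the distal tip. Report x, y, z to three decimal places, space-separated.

θ = κ·ℓ = 1.4667 × 0.8953 = 1.31314 rad
ρ = (1 − cos θ)/κ = (1 − 0.25482)/1.4667 = 0.50807
z = sin θ / κ = 0.96699/1.4667 = 0.65930
x = ρ cos φ = 0.50807 × cos(168.01°) = -0.49698
y = ρ sin φ = 0.50807 × sin(168.01°) = 0.10555

-0.497 0.106 0.659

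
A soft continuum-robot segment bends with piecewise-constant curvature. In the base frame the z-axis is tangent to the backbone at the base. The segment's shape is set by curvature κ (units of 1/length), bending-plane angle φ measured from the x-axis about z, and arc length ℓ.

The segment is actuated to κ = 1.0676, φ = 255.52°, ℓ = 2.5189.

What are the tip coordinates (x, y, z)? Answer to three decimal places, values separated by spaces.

-0.445 -1.723 0.409

θ = κ·ℓ = 1.0676 × 2.5189 = 2.68918 rad
ρ = (1 − cos θ)/κ = (1 − -0.89939)/1.0676 = 1.77913
z = sin θ / κ = 0.43714/1.0676 = 0.40946
x = ρ cos φ = 1.77913 × cos(255.52°) = -0.44486
y = ρ sin φ = 1.77913 × sin(255.52°) = -1.72261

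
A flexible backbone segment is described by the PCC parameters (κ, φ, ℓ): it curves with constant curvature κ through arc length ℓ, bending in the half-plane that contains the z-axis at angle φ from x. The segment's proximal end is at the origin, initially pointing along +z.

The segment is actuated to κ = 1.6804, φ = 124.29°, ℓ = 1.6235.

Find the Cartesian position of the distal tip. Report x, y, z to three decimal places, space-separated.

-0.642 0.942 0.239

θ = κ·ℓ = 1.6804 × 1.6235 = 2.72813 rad
ρ = (1 − cos θ)/κ = (1 − -0.91573)/1.6804 = 1.14005
z = sin θ / κ = 0.40178/1.6804 = 0.23910
x = ρ cos φ = 1.14005 × cos(124.29°) = -0.64228
y = ρ sin φ = 1.14005 × sin(124.29°) = 0.94190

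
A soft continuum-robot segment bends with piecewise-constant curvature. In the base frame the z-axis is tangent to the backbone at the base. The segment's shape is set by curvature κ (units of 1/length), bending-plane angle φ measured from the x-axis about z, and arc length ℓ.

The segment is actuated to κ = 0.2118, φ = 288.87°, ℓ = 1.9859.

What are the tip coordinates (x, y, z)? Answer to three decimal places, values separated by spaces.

0.133 -0.389 1.928

θ = κ·ℓ = 0.2118 × 1.9859 = 0.42061 rad
ρ = (1 − cos θ)/κ = (1 − 0.91284)/0.2118 = 0.41153
z = sin θ / κ = 0.40832/0.2118 = 1.92786
x = ρ cos φ = 0.41153 × cos(288.87°) = 0.13310
y = ρ sin φ = 0.41153 × sin(288.87°) = -0.38941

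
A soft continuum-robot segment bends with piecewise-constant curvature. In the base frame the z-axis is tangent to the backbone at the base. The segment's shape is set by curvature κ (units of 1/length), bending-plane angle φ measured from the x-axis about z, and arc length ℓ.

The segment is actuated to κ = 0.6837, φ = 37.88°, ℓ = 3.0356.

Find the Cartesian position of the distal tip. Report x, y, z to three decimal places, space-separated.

θ = κ·ℓ = 0.6837 × 3.0356 = 2.07544 rad
ρ = (1 − cos θ)/κ = (1 − -0.48350)/0.6837 = 2.16980
z = sin θ / κ = 0.87535/0.6837 = 1.28031
x = ρ cos φ = 2.16980 × cos(37.88°) = 1.71262
y = ρ sin φ = 2.16980 × sin(37.88°) = 1.33228

1.713 1.332 1.280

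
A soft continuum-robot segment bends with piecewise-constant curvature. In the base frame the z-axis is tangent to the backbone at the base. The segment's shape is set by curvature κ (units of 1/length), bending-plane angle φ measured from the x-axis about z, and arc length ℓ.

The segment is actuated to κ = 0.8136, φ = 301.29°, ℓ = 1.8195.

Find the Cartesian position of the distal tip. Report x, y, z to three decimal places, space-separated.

0.581 -0.955 1.224

θ = κ·ℓ = 0.8136 × 1.8195 = 1.48035 rad
ρ = (1 − cos θ)/κ = (1 − 0.09033)/0.8136 = 1.11808
z = sin θ / κ = 0.99591/0.8136 = 1.22408
x = ρ cos φ = 1.11808 × cos(301.29°) = 0.58070
y = ρ sin φ = 1.11808 × sin(301.29°) = -0.95546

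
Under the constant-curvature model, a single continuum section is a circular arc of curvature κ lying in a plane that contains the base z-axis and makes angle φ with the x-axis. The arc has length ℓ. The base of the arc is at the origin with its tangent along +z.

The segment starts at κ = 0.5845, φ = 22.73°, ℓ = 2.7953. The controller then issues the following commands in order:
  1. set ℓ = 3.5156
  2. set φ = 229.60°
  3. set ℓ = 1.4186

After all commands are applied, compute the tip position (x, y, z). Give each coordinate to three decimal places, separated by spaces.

initial: κ=0.5845, φ=22.73°, ℓ=2.7953
cmd 1: set ℓ=3.5156 → (κ,φ,ℓ)=(0.5845,22.73°,3.5156) → tip=(2.3124,0.9687,1.5143)
cmd 2: set φ=229.60° → (κ,φ,ℓ)=(0.5845,229.60°,3.5156) → tip=(-1.6249,-1.9092,1.5143)
cmd 3: set ℓ=1.4186 → (κ,φ,ℓ)=(0.5845,229.60°,1.4186) → tip=(-0.3598,-0.4228,1.2615)

-0.360 -0.423 1.262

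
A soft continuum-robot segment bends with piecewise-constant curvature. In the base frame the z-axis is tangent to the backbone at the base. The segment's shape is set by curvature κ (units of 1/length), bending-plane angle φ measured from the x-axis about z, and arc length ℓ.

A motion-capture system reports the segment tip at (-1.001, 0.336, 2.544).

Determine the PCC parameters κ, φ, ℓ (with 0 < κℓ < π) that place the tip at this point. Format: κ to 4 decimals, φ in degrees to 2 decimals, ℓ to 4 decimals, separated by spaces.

0.2783 161.44 2.8268

ρ = √(x²+y²) = √(-1.001² + 0.336²) = 1.05589
φ = atan2(y, x) mod 360° = atan2(0.336, -1.001) = 161.4449°
|p|² = ρ² + z² = 1.05589² + 2.544² = 7.58683
κ = 2ρ / |p|² = 2×1.05589 / 7.58683 = 0.27835
θ = 2·atan2(ρ, z) = 2·atan2(1.05589, 2.544) = 0.78683 rad
ℓ = θ/κ = 0.78683/0.27835 = 2.82678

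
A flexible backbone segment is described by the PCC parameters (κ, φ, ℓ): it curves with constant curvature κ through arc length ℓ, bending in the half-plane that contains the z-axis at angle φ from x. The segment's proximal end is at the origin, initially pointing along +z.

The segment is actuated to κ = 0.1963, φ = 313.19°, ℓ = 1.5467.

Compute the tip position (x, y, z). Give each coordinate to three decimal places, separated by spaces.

θ = κ·ℓ = 0.1963 × 1.5467 = 0.30362 rad
ρ = (1 − cos θ)/κ = (1 − 0.95426)/0.1963 = 0.23300
z = sin θ / κ = 0.29897/0.1963 = 1.52305
x = ρ cos φ = 0.23300 × cos(313.19°) = 0.15947
y = ρ sin φ = 0.23300 × sin(313.19°) = -0.16988

0.159 -0.170 1.523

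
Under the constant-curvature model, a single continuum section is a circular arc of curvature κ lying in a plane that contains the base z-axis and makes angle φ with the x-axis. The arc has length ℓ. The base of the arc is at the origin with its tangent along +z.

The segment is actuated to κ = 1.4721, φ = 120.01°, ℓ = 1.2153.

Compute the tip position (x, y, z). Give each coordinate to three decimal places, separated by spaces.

-0.413 0.716 0.663

θ = κ·ℓ = 1.4721 × 1.2153 = 1.78904 rad
ρ = (1 − cos θ)/κ = (1 − -0.21652)/1.4721 = 0.82638
z = sin θ / κ = 0.97628/1.4721 = 0.66319
x = ρ cos φ = 0.82638 × cos(120.01°) = -0.41332
y = ρ sin φ = 0.82638 × sin(120.01°) = 0.71560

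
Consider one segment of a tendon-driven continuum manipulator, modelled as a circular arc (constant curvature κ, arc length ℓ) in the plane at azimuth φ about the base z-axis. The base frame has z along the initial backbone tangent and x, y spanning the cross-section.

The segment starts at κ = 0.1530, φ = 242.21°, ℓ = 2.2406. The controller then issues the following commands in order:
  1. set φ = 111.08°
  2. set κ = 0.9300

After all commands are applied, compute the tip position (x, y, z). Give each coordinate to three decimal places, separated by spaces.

-0.577 1.496 0.937

initial: κ=0.1530, φ=242.21°, ℓ=2.2406
cmd 1: set φ=111.08° → (κ,φ,ℓ)=(0.1530,111.08°,2.2406) → tip=(-0.1368,0.3549,2.1970)
cmd 2: set κ=0.9300 → (κ,φ,ℓ)=(0.9300,111.08°,2.2406) → tip=(-0.5765,1.4957,0.9369)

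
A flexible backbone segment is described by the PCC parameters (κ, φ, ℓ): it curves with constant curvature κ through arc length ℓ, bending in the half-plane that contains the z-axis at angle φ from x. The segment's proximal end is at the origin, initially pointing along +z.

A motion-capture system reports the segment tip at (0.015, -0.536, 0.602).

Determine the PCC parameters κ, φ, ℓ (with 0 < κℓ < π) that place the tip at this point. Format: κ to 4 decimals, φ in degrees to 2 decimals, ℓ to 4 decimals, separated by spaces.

ρ = √(x²+y²) = √(0.015² + -0.536²) = 0.53621
φ = atan2(y, x) mod 360° = atan2(-0.536, 0.015) = 271.6030°
|p|² = ρ² + z² = 0.53621² + 0.602² = 0.64993
κ = 2ρ / |p|² = 2×0.53621 / 0.64993 = 1.65007
θ = 2·atan2(ρ, z) = 2·atan2(0.53621, 0.602) = 1.45532 rad
ℓ = θ/κ = 1.45532/1.65007 = 0.88198

1.6501 271.60 0.8820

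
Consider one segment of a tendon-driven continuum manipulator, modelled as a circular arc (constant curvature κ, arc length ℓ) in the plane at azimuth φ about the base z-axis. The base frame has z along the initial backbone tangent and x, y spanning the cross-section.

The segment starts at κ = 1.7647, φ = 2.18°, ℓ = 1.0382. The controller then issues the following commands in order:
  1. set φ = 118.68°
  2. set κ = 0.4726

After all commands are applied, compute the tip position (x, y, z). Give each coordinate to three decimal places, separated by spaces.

-0.120 0.219 0.997

initial: κ=1.7647, φ=2.18°, ℓ=1.0382
cmd 1: set φ=118.68° → (κ,φ,ℓ)=(1.7647,118.68°,1.0382) → tip=(-0.3422,0.6256,0.5474)
cmd 2: set κ=0.4726 → (κ,φ,ℓ)=(0.4726,118.68°,1.0382) → tip=(-0.1198,0.2190,0.9970)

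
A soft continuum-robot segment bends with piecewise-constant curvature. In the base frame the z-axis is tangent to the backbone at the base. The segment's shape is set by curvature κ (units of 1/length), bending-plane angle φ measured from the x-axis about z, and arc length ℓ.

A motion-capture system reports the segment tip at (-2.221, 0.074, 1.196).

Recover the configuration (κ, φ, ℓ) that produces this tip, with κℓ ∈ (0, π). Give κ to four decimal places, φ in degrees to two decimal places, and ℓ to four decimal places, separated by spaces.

ρ = √(x²+y²) = √(-2.221² + 0.074²) = 2.22223
φ = atan2(y, x) mod 360° = atan2(0.074, -2.221) = 178.0917°
|p|² = ρ² + z² = 2.22223² + 1.196² = 6.36873
κ = 2ρ / |p|² = 2×2.22223 / 6.36873 = 0.69786
θ = 2·atan2(ρ, z) = 2·atan2(2.22223, 1.196) = 2.15412 rad
ℓ = θ/κ = 2.15412/0.69786 = 3.08676

0.6979 178.09 3.0868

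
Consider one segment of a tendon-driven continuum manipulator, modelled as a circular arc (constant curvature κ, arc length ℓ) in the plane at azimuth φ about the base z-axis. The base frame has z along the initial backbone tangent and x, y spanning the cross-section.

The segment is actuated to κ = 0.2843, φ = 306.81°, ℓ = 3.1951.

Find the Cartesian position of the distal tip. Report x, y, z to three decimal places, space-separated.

0.811 -1.084 2.773

θ = κ·ℓ = 0.2843 × 3.1951 = 0.90837 rad
ρ = (1 − cos θ)/κ = (1 − 0.61503)/0.2843 = 1.35408
z = sin θ / κ = 0.78850/0.2843 = 2.77348
x = ρ cos φ = 1.35408 × cos(306.81°) = 0.81132
y = ρ sin φ = 1.35408 × sin(306.81°) = -1.08412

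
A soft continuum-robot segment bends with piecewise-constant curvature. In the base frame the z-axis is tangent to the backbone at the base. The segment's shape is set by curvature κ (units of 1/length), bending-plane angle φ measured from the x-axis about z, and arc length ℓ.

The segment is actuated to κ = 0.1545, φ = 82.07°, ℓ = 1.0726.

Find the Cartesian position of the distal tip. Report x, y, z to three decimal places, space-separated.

0.012 0.088 1.068

θ = κ·ℓ = 0.1545 × 1.0726 = 0.16572 rad
ρ = (1 − cos θ)/κ = (1 − 0.98630)/0.1545 = 0.08867
z = sin θ / κ = 0.16496/0.1545 = 1.06770
x = ρ cos φ = 0.08867 × cos(82.07°) = 0.01223
y = ρ sin φ = 0.08867 × sin(82.07°) = 0.08782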